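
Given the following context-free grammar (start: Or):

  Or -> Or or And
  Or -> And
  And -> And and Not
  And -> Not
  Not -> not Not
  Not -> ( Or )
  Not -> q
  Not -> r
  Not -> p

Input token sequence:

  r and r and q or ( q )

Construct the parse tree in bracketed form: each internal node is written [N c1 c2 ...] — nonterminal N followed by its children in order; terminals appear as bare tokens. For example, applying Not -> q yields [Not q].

Or
Or or And
And or And
And and Not or And
And and Not and Not or And
Not and Not and Not or And
r and Not and Not or And
r and r and Not or And
r and r and q or And
r and r and q or Not
r and r and q or ( Or )
r and r and q or ( And )
r and r and q or ( Not )
r and r and q or ( q )

[Or [Or [And [And [And [Not r]] and [Not r]] and [Not q]]] or [And [Not ( [Or [And [Not q]]] )]]]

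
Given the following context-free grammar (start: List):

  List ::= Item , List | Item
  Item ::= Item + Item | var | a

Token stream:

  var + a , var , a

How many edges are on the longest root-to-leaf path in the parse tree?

4

[List [Item [Item var] + [Item a]] , [List [Item var] , [List [Item a]]]]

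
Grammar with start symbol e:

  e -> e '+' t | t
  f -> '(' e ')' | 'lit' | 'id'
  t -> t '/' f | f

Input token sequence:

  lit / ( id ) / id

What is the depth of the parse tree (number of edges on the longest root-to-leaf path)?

[e [t [t [t [f lit]] / [f ( [e [t [f id]]] )]] / [f id]]]

7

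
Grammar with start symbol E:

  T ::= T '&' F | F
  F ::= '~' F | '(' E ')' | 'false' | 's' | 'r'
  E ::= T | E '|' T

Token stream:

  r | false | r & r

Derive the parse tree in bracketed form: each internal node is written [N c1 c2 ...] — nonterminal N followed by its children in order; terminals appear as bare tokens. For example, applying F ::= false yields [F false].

E
E | T
E | T | T
T | T | T
F | T | T
r | T | T
r | F | T
r | false | T
r | false | T & F
r | false | F & F
r | false | r & F
r | false | r & r

[E [E [E [T [F r]]] | [T [F false]]] | [T [T [F r]] & [F r]]]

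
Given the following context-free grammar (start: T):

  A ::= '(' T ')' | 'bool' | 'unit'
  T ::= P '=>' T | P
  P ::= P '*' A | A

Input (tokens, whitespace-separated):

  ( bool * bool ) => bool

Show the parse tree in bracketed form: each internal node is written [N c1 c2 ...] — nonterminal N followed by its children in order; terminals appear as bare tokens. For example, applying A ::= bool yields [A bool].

T
P => T
A => T
( T ) => T
( P ) => T
( P * A ) => T
( A * A ) => T
( bool * A ) => T
( bool * bool ) => T
( bool * bool ) => P
( bool * bool ) => A
( bool * bool ) => bool

[T [P [A ( [T [P [P [A bool]] * [A bool]]] )]] => [T [P [A bool]]]]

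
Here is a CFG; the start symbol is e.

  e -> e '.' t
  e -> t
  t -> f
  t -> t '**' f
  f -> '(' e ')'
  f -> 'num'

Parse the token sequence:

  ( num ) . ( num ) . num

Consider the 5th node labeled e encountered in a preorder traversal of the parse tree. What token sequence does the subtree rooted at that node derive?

[e [e [e [t [f ( [e [t [f num]]] )]]] . [t [f ( [e [t [f num]]] )]]] . [t [f num]]]

num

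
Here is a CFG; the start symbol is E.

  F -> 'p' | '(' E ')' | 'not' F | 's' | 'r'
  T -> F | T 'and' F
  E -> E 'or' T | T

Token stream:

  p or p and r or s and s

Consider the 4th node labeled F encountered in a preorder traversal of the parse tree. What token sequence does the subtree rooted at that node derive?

[E [E [E [T [F p]]] or [T [T [F p]] and [F r]]] or [T [T [F s]] and [F s]]]

s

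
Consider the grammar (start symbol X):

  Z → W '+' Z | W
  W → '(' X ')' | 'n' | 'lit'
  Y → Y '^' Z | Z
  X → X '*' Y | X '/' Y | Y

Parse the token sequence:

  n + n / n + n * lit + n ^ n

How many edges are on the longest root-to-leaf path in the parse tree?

7

[X [X [X [Y [Z [W n] + [Z [W n]]]]] / [Y [Z [W n] + [Z [W n]]]]] * [Y [Y [Z [W lit] + [Z [W n]]]] ^ [Z [W n]]]]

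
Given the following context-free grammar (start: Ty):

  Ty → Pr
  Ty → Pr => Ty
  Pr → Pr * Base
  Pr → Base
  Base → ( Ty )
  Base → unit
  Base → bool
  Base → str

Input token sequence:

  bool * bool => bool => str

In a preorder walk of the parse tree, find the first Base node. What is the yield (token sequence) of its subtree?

[Ty [Pr [Pr [Base bool]] * [Base bool]] => [Ty [Pr [Base bool]] => [Ty [Pr [Base str]]]]]

bool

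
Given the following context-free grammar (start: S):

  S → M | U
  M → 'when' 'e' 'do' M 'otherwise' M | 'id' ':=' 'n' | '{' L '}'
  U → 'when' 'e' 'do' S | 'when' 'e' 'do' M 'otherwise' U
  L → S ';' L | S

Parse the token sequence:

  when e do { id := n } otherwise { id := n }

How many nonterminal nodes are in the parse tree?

[S [M when e do [M { [L [S [M id := n]]] }] otherwise [M { [L [S [M id := n]]] }]]]

10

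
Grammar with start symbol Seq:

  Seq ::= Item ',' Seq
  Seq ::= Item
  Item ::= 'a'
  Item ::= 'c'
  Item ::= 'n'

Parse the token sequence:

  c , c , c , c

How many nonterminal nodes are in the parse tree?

8

[Seq [Item c] , [Seq [Item c] , [Seq [Item c] , [Seq [Item c]]]]]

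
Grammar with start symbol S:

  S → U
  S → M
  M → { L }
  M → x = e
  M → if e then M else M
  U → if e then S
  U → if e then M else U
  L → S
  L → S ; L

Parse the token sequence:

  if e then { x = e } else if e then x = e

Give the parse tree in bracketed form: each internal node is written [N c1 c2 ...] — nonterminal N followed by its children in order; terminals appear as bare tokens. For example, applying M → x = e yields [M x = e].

S
U
if e then M else U
if e then { L } else U
if e then { S } else U
if e then { M } else U
if e then { x = e } else U
if e then { x = e } else if e then S
if e then { x = e } else if e then M
if e then { x = e } else if e then x = e

[S [U if e then [M { [L [S [M x = e]]] }] else [U if e then [S [M x = e]]]]]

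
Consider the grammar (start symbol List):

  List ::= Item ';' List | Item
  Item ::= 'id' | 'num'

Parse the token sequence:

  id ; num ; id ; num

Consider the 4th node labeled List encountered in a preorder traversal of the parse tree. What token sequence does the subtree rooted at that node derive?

num

[List [Item id] ; [List [Item num] ; [List [Item id] ; [List [Item num]]]]]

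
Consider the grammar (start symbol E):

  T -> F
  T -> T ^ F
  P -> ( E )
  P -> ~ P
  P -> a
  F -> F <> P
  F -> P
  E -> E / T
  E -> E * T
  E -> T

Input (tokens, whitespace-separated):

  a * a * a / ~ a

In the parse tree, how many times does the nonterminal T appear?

[E [E [E [E [T [F [P a]]]] * [T [F [P a]]]] * [T [F [P a]]]] / [T [F [P ~ [P a]]]]]

4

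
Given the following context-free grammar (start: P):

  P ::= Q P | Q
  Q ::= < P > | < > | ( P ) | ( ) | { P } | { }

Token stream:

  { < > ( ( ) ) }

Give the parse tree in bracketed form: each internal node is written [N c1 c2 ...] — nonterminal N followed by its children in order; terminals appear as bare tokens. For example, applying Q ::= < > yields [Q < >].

[P [Q { [P [Q < >] [P [Q ( [P [Q ( )]] )]]] }]]

P
Q
{ P }
{ Q P }
{ < > P }
{ < > Q }
{ < > ( P ) }
{ < > ( Q ) }
{ < > ( ( ) ) }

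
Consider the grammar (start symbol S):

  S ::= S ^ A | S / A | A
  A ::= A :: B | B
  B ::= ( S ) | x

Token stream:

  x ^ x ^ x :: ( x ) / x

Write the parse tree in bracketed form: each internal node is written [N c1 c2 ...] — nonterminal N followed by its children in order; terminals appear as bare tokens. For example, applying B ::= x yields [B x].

S
S / A
S ^ A / A
S ^ A ^ A / A
A ^ A ^ A / A
B ^ A ^ A / A
x ^ A ^ A / A
x ^ B ^ A / A
x ^ x ^ A / A
x ^ x ^ A :: B / A
x ^ x ^ B :: B / A
x ^ x ^ x :: B / A
x ^ x ^ x :: ( S ) / A
x ^ x ^ x :: ( A ) / A
x ^ x ^ x :: ( B ) / A
x ^ x ^ x :: ( x ) / A
x ^ x ^ x :: ( x ) / B
x ^ x ^ x :: ( x ) / x

[S [S [S [S [A [B x]]] ^ [A [B x]]] ^ [A [A [B x]] :: [B ( [S [A [B x]]] )]]] / [A [B x]]]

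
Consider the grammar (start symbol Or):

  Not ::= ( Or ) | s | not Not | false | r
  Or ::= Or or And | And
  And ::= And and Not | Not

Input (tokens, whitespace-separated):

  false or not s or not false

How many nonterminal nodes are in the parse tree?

[Or [Or [Or [And [Not false]]] or [And [Not not [Not s]]]] or [And [Not not [Not false]]]]

11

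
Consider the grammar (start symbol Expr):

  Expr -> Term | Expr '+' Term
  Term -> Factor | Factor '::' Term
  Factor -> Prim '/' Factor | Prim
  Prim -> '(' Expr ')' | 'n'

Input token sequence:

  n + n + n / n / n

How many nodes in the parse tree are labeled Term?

3

[Expr [Expr [Expr [Term [Factor [Prim n]]]] + [Term [Factor [Prim n]]]] + [Term [Factor [Prim n] / [Factor [Prim n] / [Factor [Prim n]]]]]]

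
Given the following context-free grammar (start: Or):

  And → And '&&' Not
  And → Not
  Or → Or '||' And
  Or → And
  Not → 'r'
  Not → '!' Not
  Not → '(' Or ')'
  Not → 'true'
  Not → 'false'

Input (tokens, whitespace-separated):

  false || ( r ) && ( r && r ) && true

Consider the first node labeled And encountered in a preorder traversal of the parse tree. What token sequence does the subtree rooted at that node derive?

false

[Or [Or [And [Not false]]] || [And [And [And [Not ( [Or [And [Not r]]] )]] && [Not ( [Or [And [And [Not r]] && [Not r]]] )]] && [Not true]]]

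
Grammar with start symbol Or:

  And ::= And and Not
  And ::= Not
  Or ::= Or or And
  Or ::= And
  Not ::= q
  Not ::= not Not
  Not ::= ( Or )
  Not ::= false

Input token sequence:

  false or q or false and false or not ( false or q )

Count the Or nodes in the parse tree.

6

[Or [Or [Or [Or [And [Not false]]] or [And [Not q]]] or [And [And [Not false]] and [Not false]]] or [And [Not not [Not ( [Or [Or [And [Not false]]] or [And [Not q]]] )]]]]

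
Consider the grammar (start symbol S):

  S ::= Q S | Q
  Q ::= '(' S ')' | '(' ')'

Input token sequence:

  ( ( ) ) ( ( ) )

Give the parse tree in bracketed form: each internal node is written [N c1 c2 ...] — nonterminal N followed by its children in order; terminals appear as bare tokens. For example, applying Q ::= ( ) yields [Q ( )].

S
Q S
( S ) S
( Q ) S
( ( ) ) S
( ( ) ) Q
( ( ) ) ( S )
( ( ) ) ( Q )
( ( ) ) ( ( ) )

[S [Q ( [S [Q ( )]] )] [S [Q ( [S [Q ( )]] )]]]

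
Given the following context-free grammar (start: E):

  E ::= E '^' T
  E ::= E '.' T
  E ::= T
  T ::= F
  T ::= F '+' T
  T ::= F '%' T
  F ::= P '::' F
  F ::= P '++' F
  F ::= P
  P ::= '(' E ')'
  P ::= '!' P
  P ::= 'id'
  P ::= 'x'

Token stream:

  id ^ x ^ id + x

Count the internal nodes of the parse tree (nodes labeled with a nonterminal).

15

[E [E [E [T [F [P id]]]] ^ [T [F [P x]]]] ^ [T [F [P id]] + [T [F [P x]]]]]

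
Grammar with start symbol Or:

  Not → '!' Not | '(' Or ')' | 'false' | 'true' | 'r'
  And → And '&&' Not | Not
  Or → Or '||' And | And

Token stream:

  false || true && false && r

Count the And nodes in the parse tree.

4

[Or [Or [And [Not false]]] || [And [And [And [Not true]] && [Not false]] && [Not r]]]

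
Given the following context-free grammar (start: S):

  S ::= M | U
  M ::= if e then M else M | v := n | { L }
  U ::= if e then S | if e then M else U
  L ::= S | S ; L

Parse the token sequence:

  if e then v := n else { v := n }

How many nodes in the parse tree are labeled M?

[S [M if e then [M v := n] else [M { [L [S [M v := n]]] }]]]

4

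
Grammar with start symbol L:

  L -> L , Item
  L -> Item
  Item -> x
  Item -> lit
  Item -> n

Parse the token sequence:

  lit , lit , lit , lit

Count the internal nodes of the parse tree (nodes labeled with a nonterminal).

8

[L [L [L [L [Item lit]] , [Item lit]] , [Item lit]] , [Item lit]]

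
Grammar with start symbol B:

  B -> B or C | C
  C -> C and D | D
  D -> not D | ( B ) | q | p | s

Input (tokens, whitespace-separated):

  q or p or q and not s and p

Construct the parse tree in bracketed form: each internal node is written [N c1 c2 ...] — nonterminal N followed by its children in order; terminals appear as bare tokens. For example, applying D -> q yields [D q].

B
B or C
B or C or C
C or C or C
D or C or C
q or C or C
q or D or C
q or p or C
q or p or C and D
q or p or C and D and D
q or p or D and D and D
q or p or q and D and D
q or p or q and not D and D
q or p or q and not s and D
q or p or q and not s and p

[B [B [B [C [D q]]] or [C [D p]]] or [C [C [C [D q]] and [D not [D s]]] and [D p]]]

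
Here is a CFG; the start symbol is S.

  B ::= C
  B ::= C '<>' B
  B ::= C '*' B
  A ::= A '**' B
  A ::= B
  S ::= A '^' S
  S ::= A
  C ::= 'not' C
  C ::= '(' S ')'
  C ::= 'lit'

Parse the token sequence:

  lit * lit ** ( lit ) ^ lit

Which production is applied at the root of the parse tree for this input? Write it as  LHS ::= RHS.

[S [A [A [B [C lit] * [B [C lit]]]] ** [B [C ( [S [A [B [C lit]]]] )]]] ^ [S [A [B [C lit]]]]]

S ::= A '^' S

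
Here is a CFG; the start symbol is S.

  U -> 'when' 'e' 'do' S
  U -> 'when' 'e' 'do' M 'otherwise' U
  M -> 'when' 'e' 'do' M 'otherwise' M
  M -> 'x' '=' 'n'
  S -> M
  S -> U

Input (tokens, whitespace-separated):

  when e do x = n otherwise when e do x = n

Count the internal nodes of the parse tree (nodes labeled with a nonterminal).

[S [U when e do [M x = n] otherwise [U when e do [S [M x = n]]]]]

6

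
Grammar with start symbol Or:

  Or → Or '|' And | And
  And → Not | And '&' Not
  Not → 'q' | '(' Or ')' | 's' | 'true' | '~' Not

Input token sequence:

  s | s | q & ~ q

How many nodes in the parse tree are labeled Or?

[Or [Or [Or [And [Not s]]] | [And [Not s]]] | [And [And [Not q]] & [Not ~ [Not q]]]]

3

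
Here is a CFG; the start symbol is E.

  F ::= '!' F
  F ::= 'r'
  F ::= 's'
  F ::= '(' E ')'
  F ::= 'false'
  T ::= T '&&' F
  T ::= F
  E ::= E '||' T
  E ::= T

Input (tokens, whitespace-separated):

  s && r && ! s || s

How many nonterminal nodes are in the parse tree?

11

[E [E [T [T [T [F s]] && [F r]] && [F ! [F s]]]] || [T [F s]]]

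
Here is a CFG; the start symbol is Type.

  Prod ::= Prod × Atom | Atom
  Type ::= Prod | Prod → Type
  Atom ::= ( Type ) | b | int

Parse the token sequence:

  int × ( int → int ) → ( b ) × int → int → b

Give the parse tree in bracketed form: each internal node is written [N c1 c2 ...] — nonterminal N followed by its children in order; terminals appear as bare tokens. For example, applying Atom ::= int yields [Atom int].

[Type [Prod [Prod [Atom int]] × [Atom ( [Type [Prod [Atom int]] → [Type [Prod [Atom int]]]] )]] → [Type [Prod [Prod [Atom ( [Type [Prod [Atom b]]] )]] × [Atom int]] → [Type [Prod [Atom int]] → [Type [Prod [Atom b]]]]]]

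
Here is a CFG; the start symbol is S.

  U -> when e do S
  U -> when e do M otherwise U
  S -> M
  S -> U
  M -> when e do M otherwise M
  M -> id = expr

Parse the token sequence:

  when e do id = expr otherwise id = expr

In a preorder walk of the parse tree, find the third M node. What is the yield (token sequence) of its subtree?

[S [M when e do [M id = expr] otherwise [M id = expr]]]

id = expr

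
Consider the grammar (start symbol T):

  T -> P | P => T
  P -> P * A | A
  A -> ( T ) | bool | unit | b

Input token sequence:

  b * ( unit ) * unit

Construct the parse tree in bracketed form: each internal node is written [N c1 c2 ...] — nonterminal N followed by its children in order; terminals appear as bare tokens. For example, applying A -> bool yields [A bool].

T
P
P * A
P * A * A
A * A * A
b * A * A
b * ( T ) * A
b * ( P ) * A
b * ( A ) * A
b * ( unit ) * A
b * ( unit ) * unit

[T [P [P [P [A b]] * [A ( [T [P [A unit]]] )]] * [A unit]]]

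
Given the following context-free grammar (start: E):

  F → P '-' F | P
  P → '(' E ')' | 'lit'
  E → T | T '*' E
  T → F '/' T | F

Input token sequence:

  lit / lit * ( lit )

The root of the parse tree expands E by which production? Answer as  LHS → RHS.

[E [T [F [P lit]] / [T [F [P lit]]]] * [E [T [F [P ( [E [T [F [P lit]]]] )]]]]]

E → T '*' E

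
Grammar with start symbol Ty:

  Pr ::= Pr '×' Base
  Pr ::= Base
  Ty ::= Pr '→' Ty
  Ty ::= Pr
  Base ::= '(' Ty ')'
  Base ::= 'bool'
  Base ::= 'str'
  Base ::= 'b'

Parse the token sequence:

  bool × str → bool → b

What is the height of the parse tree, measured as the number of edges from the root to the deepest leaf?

5

[Ty [Pr [Pr [Base bool]] × [Base str]] → [Ty [Pr [Base bool]] → [Ty [Pr [Base b]]]]]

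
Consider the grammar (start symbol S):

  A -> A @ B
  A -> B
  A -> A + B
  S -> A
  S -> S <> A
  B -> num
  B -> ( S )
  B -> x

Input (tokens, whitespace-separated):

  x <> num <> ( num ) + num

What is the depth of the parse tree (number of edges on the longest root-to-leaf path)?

[S [S [S [A [B x]]] <> [A [B num]]] <> [A [A [B ( [S [A [B num]]] )]] + [B num]]]

7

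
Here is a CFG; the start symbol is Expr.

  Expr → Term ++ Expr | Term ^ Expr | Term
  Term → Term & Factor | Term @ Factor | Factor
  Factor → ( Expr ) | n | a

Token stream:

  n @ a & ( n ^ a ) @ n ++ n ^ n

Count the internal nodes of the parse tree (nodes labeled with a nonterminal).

21

[Expr [Term [Term [Term [Term [Factor n]] @ [Factor a]] & [Factor ( [Expr [Term [Factor n]] ^ [Expr [Term [Factor a]]]] )]] @ [Factor n]] ++ [Expr [Term [Factor n]] ^ [Expr [Term [Factor n]]]]]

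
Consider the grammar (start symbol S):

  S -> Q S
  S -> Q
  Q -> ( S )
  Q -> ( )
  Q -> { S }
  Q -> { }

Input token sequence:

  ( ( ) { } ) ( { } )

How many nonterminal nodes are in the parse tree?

[S [Q ( [S [Q ( )] [S [Q { }]]] )] [S [Q ( [S [Q { }]] )]]]

10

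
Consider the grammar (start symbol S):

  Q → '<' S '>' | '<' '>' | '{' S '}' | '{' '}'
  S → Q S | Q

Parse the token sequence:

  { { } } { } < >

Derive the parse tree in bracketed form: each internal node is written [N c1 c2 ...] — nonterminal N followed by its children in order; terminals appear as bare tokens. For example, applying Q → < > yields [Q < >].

S
Q S
{ S } S
{ Q } S
{ { } } S
{ { } } Q S
{ { } } { } S
{ { } } { } Q
{ { } } { } < >

[S [Q { [S [Q { }]] }] [S [Q { }] [S [Q < >]]]]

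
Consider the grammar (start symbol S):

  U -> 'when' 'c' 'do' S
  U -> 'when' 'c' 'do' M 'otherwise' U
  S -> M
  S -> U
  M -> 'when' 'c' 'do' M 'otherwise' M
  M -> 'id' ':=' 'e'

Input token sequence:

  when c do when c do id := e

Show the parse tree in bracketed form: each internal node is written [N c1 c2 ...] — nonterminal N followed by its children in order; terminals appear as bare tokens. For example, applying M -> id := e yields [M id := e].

S
U
when c do S
when c do U
when c do when c do S
when c do when c do M
when c do when c do id := e

[S [U when c do [S [U when c do [S [M id := e]]]]]]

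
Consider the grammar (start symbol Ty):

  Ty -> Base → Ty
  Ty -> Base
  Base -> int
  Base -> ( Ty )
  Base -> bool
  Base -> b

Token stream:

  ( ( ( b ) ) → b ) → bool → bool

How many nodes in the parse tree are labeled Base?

7

[Ty [Base ( [Ty [Base ( [Ty [Base ( [Ty [Base b]] )]] )] → [Ty [Base b]]] )] → [Ty [Base bool] → [Ty [Base bool]]]]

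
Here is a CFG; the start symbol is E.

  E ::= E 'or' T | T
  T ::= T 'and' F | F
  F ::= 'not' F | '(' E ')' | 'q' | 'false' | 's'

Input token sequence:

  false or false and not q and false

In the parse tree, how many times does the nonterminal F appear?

5

[E [E [T [F false]]] or [T [T [T [F false]] and [F not [F q]]] and [F false]]]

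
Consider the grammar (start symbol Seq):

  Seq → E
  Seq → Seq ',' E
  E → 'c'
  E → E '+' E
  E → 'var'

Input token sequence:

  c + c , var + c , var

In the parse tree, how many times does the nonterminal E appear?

7

[Seq [Seq [Seq [E [E c] + [E c]]] , [E [E var] + [E c]]] , [E var]]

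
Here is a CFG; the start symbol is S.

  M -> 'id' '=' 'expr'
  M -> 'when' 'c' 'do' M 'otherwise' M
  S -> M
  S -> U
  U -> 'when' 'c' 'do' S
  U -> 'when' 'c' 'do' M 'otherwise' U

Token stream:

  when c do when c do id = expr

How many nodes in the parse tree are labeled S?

3

[S [U when c do [S [U when c do [S [M id = expr]]]]]]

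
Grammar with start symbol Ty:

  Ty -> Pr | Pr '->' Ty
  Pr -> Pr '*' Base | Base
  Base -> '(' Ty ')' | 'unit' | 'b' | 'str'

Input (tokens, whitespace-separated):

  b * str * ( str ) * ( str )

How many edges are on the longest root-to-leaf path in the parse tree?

[Ty [Pr [Pr [Pr [Pr [Base b]] * [Base str]] * [Base ( [Ty [Pr [Base str]]] )]] * [Base ( [Ty [Pr [Base str]]] )]]]

7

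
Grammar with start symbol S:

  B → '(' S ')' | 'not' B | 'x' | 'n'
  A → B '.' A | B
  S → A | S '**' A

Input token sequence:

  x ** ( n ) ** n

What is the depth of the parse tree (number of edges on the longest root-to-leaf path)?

[S [S [S [A [B x]]] ** [A [B ( [S [A [B n]]] )]]] ** [A [B n]]]

7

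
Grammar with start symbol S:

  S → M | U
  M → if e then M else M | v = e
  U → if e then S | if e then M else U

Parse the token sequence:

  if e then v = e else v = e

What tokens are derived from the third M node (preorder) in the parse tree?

[S [M if e then [M v = e] else [M v = e]]]

v = e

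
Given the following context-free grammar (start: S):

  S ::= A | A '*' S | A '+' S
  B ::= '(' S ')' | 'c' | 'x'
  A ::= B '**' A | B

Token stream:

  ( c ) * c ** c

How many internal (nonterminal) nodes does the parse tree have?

11

[S [A [B ( [S [A [B c]]] )]] * [S [A [B c] ** [A [B c]]]]]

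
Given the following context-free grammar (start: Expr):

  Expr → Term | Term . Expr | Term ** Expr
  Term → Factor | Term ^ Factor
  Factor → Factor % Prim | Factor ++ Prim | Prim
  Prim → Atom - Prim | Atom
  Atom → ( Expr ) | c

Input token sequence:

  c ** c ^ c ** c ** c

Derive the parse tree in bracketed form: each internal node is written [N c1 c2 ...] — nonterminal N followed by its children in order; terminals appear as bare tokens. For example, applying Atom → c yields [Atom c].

[Expr [Term [Factor [Prim [Atom c]]]] ** [Expr [Term [Term [Factor [Prim [Atom c]]]] ^ [Factor [Prim [Atom c]]]] ** [Expr [Term [Factor [Prim [Atom c]]]] ** [Expr [Term [Factor [Prim [Atom c]]]]]]]]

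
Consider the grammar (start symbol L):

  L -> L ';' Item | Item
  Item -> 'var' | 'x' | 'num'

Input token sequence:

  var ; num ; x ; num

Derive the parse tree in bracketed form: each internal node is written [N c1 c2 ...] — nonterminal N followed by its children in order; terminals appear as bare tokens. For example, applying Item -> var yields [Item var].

L
L ; Item
L ; Item ; Item
L ; Item ; Item ; Item
Item ; Item ; Item ; Item
var ; Item ; Item ; Item
var ; num ; Item ; Item
var ; num ; x ; Item
var ; num ; x ; num

[L [L [L [L [Item var]] ; [Item num]] ; [Item x]] ; [Item num]]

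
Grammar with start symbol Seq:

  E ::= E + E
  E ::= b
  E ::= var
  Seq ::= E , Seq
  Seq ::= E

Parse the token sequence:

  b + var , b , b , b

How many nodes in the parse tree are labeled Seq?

4

[Seq [E [E b] + [E var]] , [Seq [E b] , [Seq [E b] , [Seq [E b]]]]]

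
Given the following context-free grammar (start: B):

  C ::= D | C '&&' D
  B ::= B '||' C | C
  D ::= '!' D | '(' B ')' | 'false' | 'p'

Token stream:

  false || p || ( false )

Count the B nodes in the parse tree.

[B [B [B [C [D false]]] || [C [D p]]] || [C [D ( [B [C [D false]]] )]]]

4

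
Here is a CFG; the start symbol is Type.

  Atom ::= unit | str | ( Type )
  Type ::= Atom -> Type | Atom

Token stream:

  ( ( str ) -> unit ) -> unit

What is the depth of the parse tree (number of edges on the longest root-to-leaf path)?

[Type [Atom ( [Type [Atom ( [Type [Atom str]] )] -> [Type [Atom unit]]] )] -> [Type [Atom unit]]]

6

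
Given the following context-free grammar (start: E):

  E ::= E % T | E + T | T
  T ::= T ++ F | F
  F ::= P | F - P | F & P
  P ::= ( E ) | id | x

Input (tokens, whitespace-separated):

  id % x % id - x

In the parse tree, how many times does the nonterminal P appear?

4

[E [E [E [T [F [P id]]]] % [T [F [P x]]]] % [T [F [F [P id]] - [P x]]]]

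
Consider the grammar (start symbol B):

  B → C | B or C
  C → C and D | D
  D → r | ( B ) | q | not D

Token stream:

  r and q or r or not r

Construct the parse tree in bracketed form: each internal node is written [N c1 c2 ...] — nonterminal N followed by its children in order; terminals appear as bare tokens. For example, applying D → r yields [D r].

B
B or C
B or C or C
C or C or C
C and D or C or C
D and D or C or C
r and D or C or C
r and q or C or C
r and q or D or C
r and q or r or C
r and q or r or D
r and q or r or not D
r and q or r or not r

[B [B [B [C [C [D r]] and [D q]]] or [C [D r]]] or [C [D not [D r]]]]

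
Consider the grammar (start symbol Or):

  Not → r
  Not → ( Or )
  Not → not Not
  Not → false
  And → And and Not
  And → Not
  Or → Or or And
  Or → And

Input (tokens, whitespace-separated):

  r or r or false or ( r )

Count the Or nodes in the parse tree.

[Or [Or [Or [Or [And [Not r]]] or [And [Not r]]] or [And [Not false]]] or [And [Not ( [Or [And [Not r]]] )]]]

5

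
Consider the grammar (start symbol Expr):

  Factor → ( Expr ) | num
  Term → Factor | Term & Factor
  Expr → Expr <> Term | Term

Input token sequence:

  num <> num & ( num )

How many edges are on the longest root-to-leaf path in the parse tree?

6

[Expr [Expr [Term [Factor num]]] <> [Term [Term [Factor num]] & [Factor ( [Expr [Term [Factor num]]] )]]]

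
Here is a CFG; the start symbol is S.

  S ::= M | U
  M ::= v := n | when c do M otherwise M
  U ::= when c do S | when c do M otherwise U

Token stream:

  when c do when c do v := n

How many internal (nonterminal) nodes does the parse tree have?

[S [U when c do [S [U when c do [S [M v := n]]]]]]

6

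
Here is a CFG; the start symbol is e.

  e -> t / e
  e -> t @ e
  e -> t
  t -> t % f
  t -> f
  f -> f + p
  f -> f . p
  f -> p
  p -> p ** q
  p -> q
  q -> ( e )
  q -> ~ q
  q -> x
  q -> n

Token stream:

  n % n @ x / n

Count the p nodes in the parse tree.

4

[e [t [t [f [p [q n]]]] % [f [p [q n]]]] @ [e [t [f [p [q x]]]] / [e [t [f [p [q n]]]]]]]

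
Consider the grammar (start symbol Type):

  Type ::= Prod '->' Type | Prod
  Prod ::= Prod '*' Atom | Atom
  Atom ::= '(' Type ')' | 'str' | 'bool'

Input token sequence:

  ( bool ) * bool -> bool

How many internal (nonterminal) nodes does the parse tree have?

11

[Type [Prod [Prod [Atom ( [Type [Prod [Atom bool]]] )]] * [Atom bool]] -> [Type [Prod [Atom bool]]]]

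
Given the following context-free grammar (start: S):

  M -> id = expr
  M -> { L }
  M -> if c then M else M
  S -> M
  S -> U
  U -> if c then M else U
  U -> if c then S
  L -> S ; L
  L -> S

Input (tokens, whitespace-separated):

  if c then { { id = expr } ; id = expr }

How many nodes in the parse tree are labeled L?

3

[S [U if c then [S [M { [L [S [M { [L [S [M id = expr]]] }]] ; [L [S [M id = expr]]]] }]]]]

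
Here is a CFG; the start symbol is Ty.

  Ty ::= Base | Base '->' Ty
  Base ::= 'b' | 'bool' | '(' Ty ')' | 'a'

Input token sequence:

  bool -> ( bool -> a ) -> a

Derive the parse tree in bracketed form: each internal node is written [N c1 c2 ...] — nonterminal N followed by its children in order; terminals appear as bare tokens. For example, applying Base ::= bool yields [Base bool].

Ty
Base -> Ty
bool -> Ty
bool -> Base -> Ty
bool -> ( Ty ) -> Ty
bool -> ( Base -> Ty ) -> Ty
bool -> ( bool -> Ty ) -> Ty
bool -> ( bool -> Base ) -> Ty
bool -> ( bool -> a ) -> Ty
bool -> ( bool -> a ) -> Base
bool -> ( bool -> a ) -> a

[Ty [Base bool] -> [Ty [Base ( [Ty [Base bool] -> [Ty [Base a]]] )] -> [Ty [Base a]]]]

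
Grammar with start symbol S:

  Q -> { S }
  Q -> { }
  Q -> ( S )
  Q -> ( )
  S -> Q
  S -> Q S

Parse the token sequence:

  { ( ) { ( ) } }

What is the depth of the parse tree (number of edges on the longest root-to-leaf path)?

[S [Q { [S [Q ( )] [S [Q { [S [Q ( )]] }]]] }]]

7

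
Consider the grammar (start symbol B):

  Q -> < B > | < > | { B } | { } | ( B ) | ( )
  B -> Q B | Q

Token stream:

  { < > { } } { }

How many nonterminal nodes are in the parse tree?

[B [Q { [B [Q < >] [B [Q { }]]] }] [B [Q { }]]]

8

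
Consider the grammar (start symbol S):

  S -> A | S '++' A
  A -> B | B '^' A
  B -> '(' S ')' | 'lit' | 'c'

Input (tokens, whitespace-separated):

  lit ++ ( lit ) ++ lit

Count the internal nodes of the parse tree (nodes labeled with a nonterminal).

12

[S [S [S [A [B lit]]] ++ [A [B ( [S [A [B lit]]] )]]] ++ [A [B lit]]]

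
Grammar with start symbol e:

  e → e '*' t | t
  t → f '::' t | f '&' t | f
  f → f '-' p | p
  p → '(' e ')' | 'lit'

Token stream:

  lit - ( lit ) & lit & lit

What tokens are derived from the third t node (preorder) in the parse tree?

[e [t [f [f [p lit]] - [p ( [e [t [f [p lit]]]] )]] & [t [f [p lit]] & [t [f [p lit]]]]]]

lit & lit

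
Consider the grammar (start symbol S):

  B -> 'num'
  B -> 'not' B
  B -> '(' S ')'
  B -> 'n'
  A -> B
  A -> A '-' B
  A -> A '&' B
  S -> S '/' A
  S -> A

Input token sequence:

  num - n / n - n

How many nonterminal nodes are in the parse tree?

10

[S [S [A [A [B num]] - [B n]]] / [A [A [B n]] - [B n]]]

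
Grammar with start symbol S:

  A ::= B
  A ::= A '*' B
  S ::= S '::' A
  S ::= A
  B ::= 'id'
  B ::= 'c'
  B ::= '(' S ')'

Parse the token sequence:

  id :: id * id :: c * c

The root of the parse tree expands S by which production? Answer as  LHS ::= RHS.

S ::= S '::' A

[S [S [S [A [B id]]] :: [A [A [B id]] * [B id]]] :: [A [A [B c]] * [B c]]]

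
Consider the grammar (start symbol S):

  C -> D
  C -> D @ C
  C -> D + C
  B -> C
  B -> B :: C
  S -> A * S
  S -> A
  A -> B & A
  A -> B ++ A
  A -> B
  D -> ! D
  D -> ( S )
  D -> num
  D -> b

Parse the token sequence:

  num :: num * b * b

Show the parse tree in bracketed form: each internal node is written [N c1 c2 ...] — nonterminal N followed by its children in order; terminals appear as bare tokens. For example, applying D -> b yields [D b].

S
A * S
B * S
B :: C * S
C :: C * S
D :: C * S
num :: C * S
num :: D * S
num :: num * S
num :: num * A * S
num :: num * B * S
num :: num * C * S
num :: num * D * S
num :: num * b * S
num :: num * b * A
num :: num * b * B
num :: num * b * C
num :: num * b * D
num :: num * b * b

[S [A [B [B [C [D num]]] :: [C [D num]]]] * [S [A [B [C [D b]]]] * [S [A [B [C [D b]]]]]]]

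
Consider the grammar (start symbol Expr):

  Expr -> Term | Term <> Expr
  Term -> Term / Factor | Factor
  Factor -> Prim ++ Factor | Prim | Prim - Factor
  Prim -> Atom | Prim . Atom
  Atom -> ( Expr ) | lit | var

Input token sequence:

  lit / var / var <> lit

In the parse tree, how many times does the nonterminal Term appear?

[Expr [Term [Term [Term [Factor [Prim [Atom lit]]]] / [Factor [Prim [Atom var]]]] / [Factor [Prim [Atom var]]]] <> [Expr [Term [Factor [Prim [Atom lit]]]]]]

4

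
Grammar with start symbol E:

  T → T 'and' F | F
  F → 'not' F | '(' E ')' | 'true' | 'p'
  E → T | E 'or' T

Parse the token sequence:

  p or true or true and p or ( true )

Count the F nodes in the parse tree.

[E [E [E [E [T [F p]]] or [T [F true]]] or [T [T [F true]] and [F p]]] or [T [F ( [E [T [F true]]] )]]]

6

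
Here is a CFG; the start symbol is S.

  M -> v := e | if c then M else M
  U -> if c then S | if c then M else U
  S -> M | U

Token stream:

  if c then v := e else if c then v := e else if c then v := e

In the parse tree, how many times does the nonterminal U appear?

3

[S [U if c then [M v := e] else [U if c then [M v := e] else [U if c then [S [M v := e]]]]]]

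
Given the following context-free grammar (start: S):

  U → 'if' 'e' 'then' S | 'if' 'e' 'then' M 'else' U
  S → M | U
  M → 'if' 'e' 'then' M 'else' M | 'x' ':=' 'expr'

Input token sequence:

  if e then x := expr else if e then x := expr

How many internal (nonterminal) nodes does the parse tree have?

[S [U if e then [M x := expr] else [U if e then [S [M x := expr]]]]]

6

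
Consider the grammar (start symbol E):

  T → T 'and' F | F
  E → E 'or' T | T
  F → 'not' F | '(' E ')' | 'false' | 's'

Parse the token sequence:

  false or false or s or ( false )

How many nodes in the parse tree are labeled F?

5

[E [E [E [E [T [F false]]] or [T [F false]]] or [T [F s]]] or [T [F ( [E [T [F false]]] )]]]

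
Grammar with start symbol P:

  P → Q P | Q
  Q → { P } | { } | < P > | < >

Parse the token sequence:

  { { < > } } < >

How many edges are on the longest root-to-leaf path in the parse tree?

[P [Q { [P [Q { [P [Q < >]] }]] }] [P [Q < >]]]

6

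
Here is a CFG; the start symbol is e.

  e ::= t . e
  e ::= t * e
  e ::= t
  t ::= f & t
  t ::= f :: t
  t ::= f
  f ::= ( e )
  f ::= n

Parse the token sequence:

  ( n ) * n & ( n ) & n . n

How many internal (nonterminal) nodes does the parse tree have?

[e [t [f ( [e [t [f n]]] )]] * [e [t [f n] & [t [f ( [e [t [f n]]] )] & [t [f n]]]] . [e [t [f n]]]]]

19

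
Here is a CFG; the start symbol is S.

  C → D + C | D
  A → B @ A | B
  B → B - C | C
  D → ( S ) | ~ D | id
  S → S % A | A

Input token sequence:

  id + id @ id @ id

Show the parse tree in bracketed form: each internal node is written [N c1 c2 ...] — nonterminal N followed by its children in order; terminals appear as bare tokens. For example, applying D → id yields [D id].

[S [A [B [C [D id] + [C [D id]]]] @ [A [B [C [D id]]] @ [A [B [C [D id]]]]]]]

S
A
B @ A
C @ A
D + C @ A
id + C @ A
id + D @ A
id + id @ A
id + id @ B @ A
id + id @ C @ A
id + id @ D @ A
id + id @ id @ A
id + id @ id @ B
id + id @ id @ C
id + id @ id @ D
id + id @ id @ id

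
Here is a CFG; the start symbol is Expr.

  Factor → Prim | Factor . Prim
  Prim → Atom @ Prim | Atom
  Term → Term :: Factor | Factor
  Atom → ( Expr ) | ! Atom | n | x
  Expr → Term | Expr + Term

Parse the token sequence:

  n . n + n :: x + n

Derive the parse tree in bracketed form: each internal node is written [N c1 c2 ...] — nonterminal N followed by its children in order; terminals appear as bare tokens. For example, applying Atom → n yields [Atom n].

[Expr [Expr [Expr [Term [Factor [Factor [Prim [Atom n]]] . [Prim [Atom n]]]]] + [Term [Term [Factor [Prim [Atom n]]]] :: [Factor [Prim [Atom x]]]]] + [Term [Factor [Prim [Atom n]]]]]

Expr
Expr + Term
Expr + Term + Term
Term + Term + Term
Factor + Term + Term
Factor . Prim + Term + Term
Prim . Prim + Term + Term
Atom . Prim + Term + Term
n . Prim + Term + Term
n . Atom + Term + Term
n . n + Term + Term
n . n + Term :: Factor + Term
n . n + Factor :: Factor + Term
n . n + Prim :: Factor + Term
n . n + Atom :: Factor + Term
n . n + n :: Factor + Term
n . n + n :: Prim + Term
n . n + n :: Atom + Term
n . n + n :: x + Term
n . n + n :: x + Factor
n . n + n :: x + Prim
n . n + n :: x + Atom
n . n + n :: x + n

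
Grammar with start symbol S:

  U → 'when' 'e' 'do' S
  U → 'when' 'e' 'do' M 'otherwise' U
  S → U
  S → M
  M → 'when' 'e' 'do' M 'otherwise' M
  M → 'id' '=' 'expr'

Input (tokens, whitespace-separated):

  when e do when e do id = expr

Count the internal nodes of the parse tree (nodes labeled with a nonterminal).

6

[S [U when e do [S [U when e do [S [M id = expr]]]]]]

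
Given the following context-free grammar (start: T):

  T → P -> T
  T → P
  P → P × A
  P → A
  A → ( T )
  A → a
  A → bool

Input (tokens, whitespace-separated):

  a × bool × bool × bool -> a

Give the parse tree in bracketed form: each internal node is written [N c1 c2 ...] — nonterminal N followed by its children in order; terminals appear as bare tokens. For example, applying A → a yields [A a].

[T [P [P [P [P [A a]] × [A bool]] × [A bool]] × [A bool]] -> [T [P [A a]]]]

T
P -> T
P × A -> T
P × A × A -> T
P × A × A × A -> T
A × A × A × A -> T
a × A × A × A -> T
a × bool × A × A -> T
a × bool × bool × A -> T
a × bool × bool × bool -> T
a × bool × bool × bool -> P
a × bool × bool × bool -> A
a × bool × bool × bool -> a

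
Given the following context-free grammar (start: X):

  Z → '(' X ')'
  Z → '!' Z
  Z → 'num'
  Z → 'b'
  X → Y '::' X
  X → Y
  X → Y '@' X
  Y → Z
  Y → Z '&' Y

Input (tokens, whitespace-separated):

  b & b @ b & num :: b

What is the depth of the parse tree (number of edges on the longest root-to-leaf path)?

[X [Y [Z b] & [Y [Z b]]] @ [X [Y [Z b] & [Y [Z num]]] :: [X [Y [Z b]]]]]

5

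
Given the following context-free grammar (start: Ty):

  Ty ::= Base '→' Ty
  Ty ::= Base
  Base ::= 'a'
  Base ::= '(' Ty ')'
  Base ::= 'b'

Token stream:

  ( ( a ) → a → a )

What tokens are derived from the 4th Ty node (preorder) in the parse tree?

a → a

[Ty [Base ( [Ty [Base ( [Ty [Base a]] )] → [Ty [Base a] → [Ty [Base a]]]] )]]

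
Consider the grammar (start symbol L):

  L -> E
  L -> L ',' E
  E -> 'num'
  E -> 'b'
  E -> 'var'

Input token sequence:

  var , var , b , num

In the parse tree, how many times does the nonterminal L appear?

4

[L [L [L [L [E var]] , [E var]] , [E b]] , [E num]]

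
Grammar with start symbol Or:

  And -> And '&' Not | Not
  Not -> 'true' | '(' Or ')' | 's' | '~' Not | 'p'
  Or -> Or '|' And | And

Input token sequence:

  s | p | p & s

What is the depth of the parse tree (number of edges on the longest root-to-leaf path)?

5

[Or [Or [Or [And [Not s]]] | [And [Not p]]] | [And [And [Not p]] & [Not s]]]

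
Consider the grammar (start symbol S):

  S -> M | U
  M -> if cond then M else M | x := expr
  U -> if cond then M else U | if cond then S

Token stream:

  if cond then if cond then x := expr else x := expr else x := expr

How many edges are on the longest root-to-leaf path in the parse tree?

[S [M if cond then [M if cond then [M x := expr] else [M x := expr]] else [M x := expr]]]

4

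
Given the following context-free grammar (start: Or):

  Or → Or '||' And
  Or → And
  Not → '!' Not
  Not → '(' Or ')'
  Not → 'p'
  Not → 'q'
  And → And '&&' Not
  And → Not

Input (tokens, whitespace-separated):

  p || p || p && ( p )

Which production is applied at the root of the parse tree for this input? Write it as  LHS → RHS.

Or → Or '||' And

[Or [Or [Or [And [Not p]]] || [And [Not p]]] || [And [And [Not p]] && [Not ( [Or [And [Not p]]] )]]]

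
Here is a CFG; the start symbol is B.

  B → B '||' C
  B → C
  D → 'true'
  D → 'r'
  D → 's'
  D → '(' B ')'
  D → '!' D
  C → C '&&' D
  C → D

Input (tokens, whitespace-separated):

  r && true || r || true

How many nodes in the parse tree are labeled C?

[B [B [B [C [C [D r]] && [D true]]] || [C [D r]]] || [C [D true]]]

4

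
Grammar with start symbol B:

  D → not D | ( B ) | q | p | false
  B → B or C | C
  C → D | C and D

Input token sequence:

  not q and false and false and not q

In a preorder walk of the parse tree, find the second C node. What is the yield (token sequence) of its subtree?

[B [C [C [C [C [D not [D q]]] and [D false]] and [D false]] and [D not [D q]]]]

not q and false and false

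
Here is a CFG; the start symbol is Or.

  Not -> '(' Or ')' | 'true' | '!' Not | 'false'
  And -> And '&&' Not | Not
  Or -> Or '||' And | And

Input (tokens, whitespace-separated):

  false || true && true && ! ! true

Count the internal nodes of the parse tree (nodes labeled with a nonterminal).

12

[Or [Or [And [Not false]]] || [And [And [And [Not true]] && [Not true]] && [Not ! [Not ! [Not true]]]]]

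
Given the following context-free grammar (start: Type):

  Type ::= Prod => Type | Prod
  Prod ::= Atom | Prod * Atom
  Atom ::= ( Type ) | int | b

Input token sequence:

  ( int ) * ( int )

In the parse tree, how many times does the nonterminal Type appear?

[Type [Prod [Prod [Atom ( [Type [Prod [Atom int]]] )]] * [Atom ( [Type [Prod [Atom int]]] )]]]

3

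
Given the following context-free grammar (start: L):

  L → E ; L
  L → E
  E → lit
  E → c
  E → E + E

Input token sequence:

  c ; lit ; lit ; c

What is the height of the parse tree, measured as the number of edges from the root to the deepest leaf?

[L [E c] ; [L [E lit] ; [L [E lit] ; [L [E c]]]]]

5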